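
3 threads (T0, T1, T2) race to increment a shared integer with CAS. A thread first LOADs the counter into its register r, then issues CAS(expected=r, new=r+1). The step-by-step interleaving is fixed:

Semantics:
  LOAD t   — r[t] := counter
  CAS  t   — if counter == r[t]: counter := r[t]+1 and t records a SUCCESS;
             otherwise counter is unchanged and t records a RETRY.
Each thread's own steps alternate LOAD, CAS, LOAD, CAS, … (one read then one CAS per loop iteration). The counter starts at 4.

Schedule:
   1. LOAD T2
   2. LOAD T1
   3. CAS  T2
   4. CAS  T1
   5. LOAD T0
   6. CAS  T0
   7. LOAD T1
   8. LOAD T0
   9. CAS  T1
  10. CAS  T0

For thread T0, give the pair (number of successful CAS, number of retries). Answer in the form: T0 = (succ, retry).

1. LOAD T2 → mem=4 r[T2]=4 [LOAD]
2. LOAD T1 → mem=4 r[T1]=4 [LOAD]
3. CAS T2 → mem=5 r[T2]=4 [OK]
4. CAS T1 → mem=5 r[T1]=4 [RETRY]
5. LOAD T0 → mem=5 r[T0]=5 [LOAD]
6. CAS T0 → mem=6 r[T0]=5 [OK]
7. LOAD T1 → mem=6 r[T1]=6 [LOAD]
8. LOAD T0 → mem=6 r[T0]=6 [LOAD]
9. CAS T1 → mem=7 r[T1]=6 [OK]
10. CAS T0 → mem=7 r[T0]=6 [RETRY]

T0 = (1, 1)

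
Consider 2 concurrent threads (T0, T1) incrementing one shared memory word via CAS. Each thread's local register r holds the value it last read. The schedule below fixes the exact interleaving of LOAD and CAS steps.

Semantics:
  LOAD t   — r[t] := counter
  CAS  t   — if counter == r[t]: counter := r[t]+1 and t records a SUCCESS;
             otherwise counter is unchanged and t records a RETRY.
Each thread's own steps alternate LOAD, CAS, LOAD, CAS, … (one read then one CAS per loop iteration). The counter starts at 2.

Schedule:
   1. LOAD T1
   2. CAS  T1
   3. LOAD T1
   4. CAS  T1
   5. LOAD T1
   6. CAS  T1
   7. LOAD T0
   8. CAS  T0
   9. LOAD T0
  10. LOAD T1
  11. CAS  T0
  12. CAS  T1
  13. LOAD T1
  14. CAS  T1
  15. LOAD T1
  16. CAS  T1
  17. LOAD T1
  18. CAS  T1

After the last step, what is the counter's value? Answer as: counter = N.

T1 LOAD — after: cnt=2, r=2 — load
T1 CAS — after: cnt=3, r=2 — ok
T1 LOAD — after: cnt=3, r=3 — load
T1 CAS — after: cnt=4, r=3 — ok
T1 LOAD — after: cnt=4, r=4 — load
T1 CAS — after: cnt=5, r=4 — ok
T0 LOAD — after: cnt=5, r=5 — load
T0 CAS — after: cnt=6, r=5 — ok
T0 LOAD — after: cnt=6, r=6 — load
T1 LOAD — after: cnt=6, r=6 — load
T0 CAS — after: cnt=7, r=6 — ok
T1 CAS — after: cnt=7, r=6 — retry
T1 LOAD — after: cnt=7, r=7 — load
T1 CAS — after: cnt=8, r=7 — ok
T1 LOAD — after: cnt=8, r=8 — load
T1 CAS — after: cnt=9, r=8 — ok
T1 LOAD — after: cnt=9, r=9 — load
T1 CAS — after: cnt=10, r=9 — ok

counter = 10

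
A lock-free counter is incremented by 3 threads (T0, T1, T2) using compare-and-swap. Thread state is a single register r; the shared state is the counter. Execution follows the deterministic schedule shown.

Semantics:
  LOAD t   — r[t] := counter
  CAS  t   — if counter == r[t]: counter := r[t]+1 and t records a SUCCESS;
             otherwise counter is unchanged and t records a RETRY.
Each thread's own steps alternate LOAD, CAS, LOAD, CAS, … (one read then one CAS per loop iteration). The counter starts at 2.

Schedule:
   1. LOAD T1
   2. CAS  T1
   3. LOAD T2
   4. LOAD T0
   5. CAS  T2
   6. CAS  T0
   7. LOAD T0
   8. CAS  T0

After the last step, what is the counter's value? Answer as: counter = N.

counter = 5

T1 LOAD — after: cnt=2, r=2 — load
T1 CAS — after: cnt=3, r=2 — ok
T2 LOAD — after: cnt=3, r=3 — load
T0 LOAD — after: cnt=3, r=3 — load
T2 CAS — after: cnt=4, r=3 — ok
T0 CAS — after: cnt=4, r=3 — retry
T0 LOAD — after: cnt=4, r=4 — load
T0 CAS — after: cnt=5, r=4 — ok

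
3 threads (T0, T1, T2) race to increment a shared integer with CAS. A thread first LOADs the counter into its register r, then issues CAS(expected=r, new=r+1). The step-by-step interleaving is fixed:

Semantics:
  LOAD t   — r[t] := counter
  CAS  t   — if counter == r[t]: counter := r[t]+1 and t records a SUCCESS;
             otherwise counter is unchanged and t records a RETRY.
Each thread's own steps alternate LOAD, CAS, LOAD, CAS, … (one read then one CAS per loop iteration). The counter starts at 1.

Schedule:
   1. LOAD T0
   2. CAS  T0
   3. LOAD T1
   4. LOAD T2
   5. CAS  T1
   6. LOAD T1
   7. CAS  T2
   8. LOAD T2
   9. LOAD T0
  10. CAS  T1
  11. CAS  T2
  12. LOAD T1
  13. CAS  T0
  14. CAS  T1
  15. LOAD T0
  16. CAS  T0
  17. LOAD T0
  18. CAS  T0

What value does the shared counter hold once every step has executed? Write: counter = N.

counter = 7

   1) LOAD T0:  M=1  r_T0=1
   2) CAS  T0:  M=2  r_T0=1 ✓
   3) LOAD T1:  M=2  r_T1=2
   4) LOAD T2:  M=2  r_T2=2
   5) CAS  T1:  M=3  r_T1=2 ✓
   6) LOAD T1:  M=3  r_T1=3
   7) CAS  T2:  M=3  r_T2=2 ✗
   8) LOAD T2:  M=3  r_T2=3
   9) LOAD T0:  M=3  r_T0=3
  10) CAS  T1:  M=4  r_T1=3 ✓
  11) CAS  T2:  M=4  r_T2=3 ✗
  12) LOAD T1:  M=4  r_T1=4
  13) CAS  T0:  M=4  r_T0=3 ✗
  14) CAS  T1:  M=5  r_T1=4 ✓
  15) LOAD T0:  M=5  r_T0=5
  16) CAS  T0:  M=6  r_T0=5 ✓
  17) LOAD T0:  M=6  r_T0=6
  18) CAS  T0:  M=7  r_T0=6 ✓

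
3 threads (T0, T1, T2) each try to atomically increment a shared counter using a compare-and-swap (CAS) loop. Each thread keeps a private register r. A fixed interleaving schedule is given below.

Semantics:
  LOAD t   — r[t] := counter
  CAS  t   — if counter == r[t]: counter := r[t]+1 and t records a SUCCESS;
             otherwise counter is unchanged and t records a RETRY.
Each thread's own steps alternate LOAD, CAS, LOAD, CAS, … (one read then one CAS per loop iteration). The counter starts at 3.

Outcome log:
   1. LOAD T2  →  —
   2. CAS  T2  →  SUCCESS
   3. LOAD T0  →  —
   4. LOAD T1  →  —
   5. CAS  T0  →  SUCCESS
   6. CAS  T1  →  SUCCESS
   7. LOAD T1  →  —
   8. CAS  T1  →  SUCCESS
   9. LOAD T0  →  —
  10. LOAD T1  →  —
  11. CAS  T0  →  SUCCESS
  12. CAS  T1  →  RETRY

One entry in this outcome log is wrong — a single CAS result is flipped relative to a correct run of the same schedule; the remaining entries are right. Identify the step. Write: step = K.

step = 6

Reference trace:
1. LOAD T2 → mem=3 r[T2]=3 [LOAD]
2. CAS T2 → mem=4 r[T2]=3 [OK]
3. LOAD T0 → mem=4 r[T0]=4 [LOAD]
4. LOAD T1 → mem=4 r[T1]=4 [LOAD]
5. CAS T0 → mem=5 r[T0]=4 [OK]
6. CAS T1 → mem=5 r[T1]=4 [RETRY]
7. LOAD T1 → mem=5 r[T1]=5 [LOAD]
8. CAS T1 → mem=6 r[T1]=5 [OK]
9. LOAD T0 → mem=6 r[T0]=6 [LOAD]
10. LOAD T1 → mem=6 r[T1]=6 [LOAD]
11. CAS T0 → mem=7 r[T0]=6 [OK]
12. CAS T1 → mem=7 r[T1]=6 [RETRY]
Mismatch at 6.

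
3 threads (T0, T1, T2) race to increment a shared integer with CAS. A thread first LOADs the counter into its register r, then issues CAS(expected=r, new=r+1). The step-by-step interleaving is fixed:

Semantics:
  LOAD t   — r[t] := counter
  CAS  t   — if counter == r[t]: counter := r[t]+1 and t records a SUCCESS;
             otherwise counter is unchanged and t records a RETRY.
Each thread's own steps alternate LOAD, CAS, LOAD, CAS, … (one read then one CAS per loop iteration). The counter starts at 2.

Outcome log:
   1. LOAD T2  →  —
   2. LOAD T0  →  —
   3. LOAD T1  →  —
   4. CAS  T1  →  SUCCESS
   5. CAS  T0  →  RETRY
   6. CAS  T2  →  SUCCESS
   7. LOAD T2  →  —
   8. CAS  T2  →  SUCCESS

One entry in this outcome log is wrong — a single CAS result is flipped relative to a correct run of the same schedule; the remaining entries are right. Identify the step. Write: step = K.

Re-executing:
step 1: T2 LOAD ⇒ load; ctr=2 reg=2
step 2: T0 LOAD ⇒ load; ctr=2 reg=2
step 3: T1 LOAD ⇒ load; ctr=2 reg=2
step 4: T1 CAS ⇒ ok; ctr=3 reg=2
step 5: T0 CAS ⇒ retry; ctr=3 reg=2
step 6: T2 CAS ⇒ retry; ctr=3 reg=2
step 7: T2 LOAD ⇒ load; ctr=3 reg=3
step 8: T2 CAS ⇒ ok; ctr=4 reg=3
Flip is step 6.

step = 6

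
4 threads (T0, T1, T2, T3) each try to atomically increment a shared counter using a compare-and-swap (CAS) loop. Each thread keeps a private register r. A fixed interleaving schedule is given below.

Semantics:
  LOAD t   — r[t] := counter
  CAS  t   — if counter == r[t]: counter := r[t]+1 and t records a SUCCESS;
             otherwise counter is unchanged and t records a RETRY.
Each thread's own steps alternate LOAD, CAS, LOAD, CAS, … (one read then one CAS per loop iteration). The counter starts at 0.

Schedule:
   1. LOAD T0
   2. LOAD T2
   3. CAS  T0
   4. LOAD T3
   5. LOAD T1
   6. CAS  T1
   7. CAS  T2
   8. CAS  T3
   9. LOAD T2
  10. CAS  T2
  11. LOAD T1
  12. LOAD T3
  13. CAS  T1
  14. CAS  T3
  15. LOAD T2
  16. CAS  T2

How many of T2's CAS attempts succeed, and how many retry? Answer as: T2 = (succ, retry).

T2 = (2, 1)

#1 T0 reads 0
#2 T2 reads 0
#3 T0 CAS(0→1) writes; counter now 1
#4 T3 reads 1
#5 T1 reads 1
#6 T1 CAS(1→2) writes; counter now 2
#7 T2 CAS(0→1) fails; counter now 2
#8 T3 CAS(1→2) fails; counter now 2
#9 T2 reads 2
#10 T2 CAS(2→3) writes; counter now 3
#11 T1 reads 3
#12 T3 reads 3
#13 T1 CAS(3→4) writes; counter now 4
#14 T3 CAS(3→4) fails; counter now 4
#15 T2 reads 4
#16 T2 CAS(4→5) writes; counter now 5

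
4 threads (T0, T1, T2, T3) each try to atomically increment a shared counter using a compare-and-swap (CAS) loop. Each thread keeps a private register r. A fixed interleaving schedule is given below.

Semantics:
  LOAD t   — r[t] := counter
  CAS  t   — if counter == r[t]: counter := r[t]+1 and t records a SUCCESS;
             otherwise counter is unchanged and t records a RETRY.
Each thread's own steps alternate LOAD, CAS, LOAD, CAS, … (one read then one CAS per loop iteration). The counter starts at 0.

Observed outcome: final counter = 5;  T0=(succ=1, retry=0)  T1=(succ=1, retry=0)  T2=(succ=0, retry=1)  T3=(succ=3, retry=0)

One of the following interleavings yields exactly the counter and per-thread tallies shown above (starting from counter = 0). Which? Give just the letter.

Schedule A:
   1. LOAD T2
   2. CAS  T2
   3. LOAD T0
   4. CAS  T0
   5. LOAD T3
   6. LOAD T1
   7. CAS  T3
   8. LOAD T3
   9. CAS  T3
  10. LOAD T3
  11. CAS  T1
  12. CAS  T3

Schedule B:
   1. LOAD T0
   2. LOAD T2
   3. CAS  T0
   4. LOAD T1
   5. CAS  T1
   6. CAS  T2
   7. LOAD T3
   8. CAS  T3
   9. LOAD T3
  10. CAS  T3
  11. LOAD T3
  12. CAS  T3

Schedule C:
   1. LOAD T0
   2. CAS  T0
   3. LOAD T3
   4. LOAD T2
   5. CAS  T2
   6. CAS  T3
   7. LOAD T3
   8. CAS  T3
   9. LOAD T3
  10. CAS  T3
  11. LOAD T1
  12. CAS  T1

B

Run B:
#1 T0 reads 0
#2 T2 reads 0
#3 T0 CAS(0→1) writes; counter now 1
#4 T1 reads 1
#5 T1 CAS(1→2) writes; counter now 2
#6 T2 CAS(0→1) fails; counter now 2
#7 T3 reads 2
#8 T3 CAS(2→3) writes; counter now 3
#9 T3 reads 3
#10 T3 CAS(3→4) writes; counter now 4
#11 T3 reads 4
#12 T3 CAS(4→5) writes; counter now 5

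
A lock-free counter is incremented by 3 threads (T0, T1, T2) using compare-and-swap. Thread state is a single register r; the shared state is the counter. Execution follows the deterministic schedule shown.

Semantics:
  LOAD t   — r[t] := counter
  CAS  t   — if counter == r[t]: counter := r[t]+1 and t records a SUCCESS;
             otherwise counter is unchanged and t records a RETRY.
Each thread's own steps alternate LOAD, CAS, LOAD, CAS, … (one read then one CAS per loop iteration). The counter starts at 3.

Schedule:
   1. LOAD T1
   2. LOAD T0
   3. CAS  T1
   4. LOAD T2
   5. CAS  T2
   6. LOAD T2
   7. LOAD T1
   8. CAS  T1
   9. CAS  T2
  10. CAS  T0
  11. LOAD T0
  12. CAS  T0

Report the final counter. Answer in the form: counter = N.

counter = 7

[1] T1.load  rd  (counter 3, T1.r 3)
[2] T0.load  rd  (counter 3, T0.r 3)
[3] T1.cas  hit  (counter 4, T1.r 3)
[4] T2.load  rd  (counter 4, T2.r 4)
[5] T2.cas  hit  (counter 5, T2.r 4)
[6] T2.load  rd  (counter 5, T2.r 5)
[7] T1.load  rd  (counter 5, T1.r 5)
[8] T1.cas  hit  (counter 6, T1.r 5)
[9] T2.cas  miss  (counter 6, T2.r 5)
[10] T0.cas  miss  (counter 6, T0.r 3)
[11] T0.load  rd  (counter 6, T0.r 6)
[12] T0.cas  hit  (counter 7, T0.r 6)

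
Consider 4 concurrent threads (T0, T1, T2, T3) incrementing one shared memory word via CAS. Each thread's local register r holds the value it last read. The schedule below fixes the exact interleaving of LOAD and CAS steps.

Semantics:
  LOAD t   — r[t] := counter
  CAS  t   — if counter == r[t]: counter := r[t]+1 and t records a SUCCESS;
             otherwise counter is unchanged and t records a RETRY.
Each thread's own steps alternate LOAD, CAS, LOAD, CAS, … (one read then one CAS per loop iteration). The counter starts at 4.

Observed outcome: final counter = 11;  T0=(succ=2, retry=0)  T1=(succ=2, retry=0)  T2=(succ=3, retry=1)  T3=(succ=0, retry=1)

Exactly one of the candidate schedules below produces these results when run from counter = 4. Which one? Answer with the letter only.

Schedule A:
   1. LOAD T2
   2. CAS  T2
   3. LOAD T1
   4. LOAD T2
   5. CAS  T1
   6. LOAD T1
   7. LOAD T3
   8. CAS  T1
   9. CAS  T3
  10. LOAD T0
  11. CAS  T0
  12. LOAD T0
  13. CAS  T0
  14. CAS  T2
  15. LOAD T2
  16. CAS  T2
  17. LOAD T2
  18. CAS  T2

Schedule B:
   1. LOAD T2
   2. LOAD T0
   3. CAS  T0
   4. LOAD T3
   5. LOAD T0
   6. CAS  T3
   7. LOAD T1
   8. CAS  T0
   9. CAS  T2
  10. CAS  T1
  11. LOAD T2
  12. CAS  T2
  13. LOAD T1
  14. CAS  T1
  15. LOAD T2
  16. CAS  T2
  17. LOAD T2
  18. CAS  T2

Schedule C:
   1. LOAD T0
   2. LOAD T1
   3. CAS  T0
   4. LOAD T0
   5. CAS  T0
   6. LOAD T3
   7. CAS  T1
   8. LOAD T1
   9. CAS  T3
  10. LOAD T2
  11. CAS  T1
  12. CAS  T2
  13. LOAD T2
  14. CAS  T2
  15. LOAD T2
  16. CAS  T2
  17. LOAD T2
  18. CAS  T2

Run A:
   1) LOAD T2:  M=4  r_T2=4
   2) CAS  T2:  M=5  r_T2=4 ✓
   3) LOAD T1:  M=5  r_T1=5
   4) LOAD T2:  M=5  r_T2=5
   5) CAS  T1:  M=6  r_T1=5 ✓
   6) LOAD T1:  M=6  r_T1=6
   7) LOAD T3:  M=6  r_T3=6
   8) CAS  T1:  M=7  r_T1=6 ✓
   9) CAS  T3:  M=7  r_T3=6 ✗
  10) LOAD T0:  M=7  r_T0=7
  11) CAS  T0:  M=8  r_T0=7 ✓
  12) LOAD T0:  M=8  r_T0=8
  13) CAS  T0:  M=9  r_T0=8 ✓
  14) CAS  T2:  M=9  r_T2=5 ✗
  15) LOAD T2:  M=9  r_T2=9
  16) CAS  T2:  M=10  r_T2=9 ✓
  17) LOAD T2:  M=10  r_T2=10
  18) CAS  T2:  M=11  r_T2=10 ✓

A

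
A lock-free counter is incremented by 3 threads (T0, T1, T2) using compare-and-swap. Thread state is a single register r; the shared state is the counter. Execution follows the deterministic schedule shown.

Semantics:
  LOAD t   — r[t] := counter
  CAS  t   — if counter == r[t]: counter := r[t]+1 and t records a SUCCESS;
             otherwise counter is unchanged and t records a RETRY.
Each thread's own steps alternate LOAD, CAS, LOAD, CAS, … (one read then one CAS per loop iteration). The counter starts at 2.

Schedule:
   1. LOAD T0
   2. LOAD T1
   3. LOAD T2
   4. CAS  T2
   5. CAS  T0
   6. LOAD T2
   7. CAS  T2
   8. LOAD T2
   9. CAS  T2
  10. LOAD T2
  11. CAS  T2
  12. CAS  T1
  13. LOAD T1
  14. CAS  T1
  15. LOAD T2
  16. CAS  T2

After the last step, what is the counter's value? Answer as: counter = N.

counter = 8

1. LOAD T0 → mem=2 r[T0]=2 [LOAD]
2. LOAD T1 → mem=2 r[T1]=2 [LOAD]
3. LOAD T2 → mem=2 r[T2]=2 [LOAD]
4. CAS T2 → mem=3 r[T2]=2 [OK]
5. CAS T0 → mem=3 r[T0]=2 [RETRY]
6. LOAD T2 → mem=3 r[T2]=3 [LOAD]
7. CAS T2 → mem=4 r[T2]=3 [OK]
8. LOAD T2 → mem=4 r[T2]=4 [LOAD]
9. CAS T2 → mem=5 r[T2]=4 [OK]
10. LOAD T2 → mem=5 r[T2]=5 [LOAD]
11. CAS T2 → mem=6 r[T2]=5 [OK]
12. CAS T1 → mem=6 r[T1]=2 [RETRY]
13. LOAD T1 → mem=6 r[T1]=6 [LOAD]
14. CAS T1 → mem=7 r[T1]=6 [OK]
15. LOAD T2 → mem=7 r[T2]=7 [LOAD]
16. CAS T2 → mem=8 r[T2]=7 [OK]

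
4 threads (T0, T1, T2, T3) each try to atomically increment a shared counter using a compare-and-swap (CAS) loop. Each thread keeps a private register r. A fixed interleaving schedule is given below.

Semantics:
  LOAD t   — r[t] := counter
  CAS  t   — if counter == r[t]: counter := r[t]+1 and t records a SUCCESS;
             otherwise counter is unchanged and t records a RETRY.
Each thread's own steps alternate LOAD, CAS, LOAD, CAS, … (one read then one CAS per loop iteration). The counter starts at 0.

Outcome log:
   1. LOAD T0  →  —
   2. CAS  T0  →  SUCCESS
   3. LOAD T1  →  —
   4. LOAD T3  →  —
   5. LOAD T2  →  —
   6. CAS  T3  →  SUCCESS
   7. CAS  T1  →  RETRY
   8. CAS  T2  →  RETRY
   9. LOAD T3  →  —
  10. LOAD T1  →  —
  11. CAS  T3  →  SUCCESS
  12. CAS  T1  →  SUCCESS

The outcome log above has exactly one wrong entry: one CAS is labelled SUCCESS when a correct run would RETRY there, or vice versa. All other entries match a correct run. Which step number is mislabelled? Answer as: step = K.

step = 12

Reference trace:
#1 T0 reads 0
#2 T0 CAS(0→1) writes; counter now 1
#3 T1 reads 1
#4 T3 reads 1
#5 T2 reads 1
#6 T3 CAS(1→2) writes; counter now 2
#7 T1 CAS(1→2) fails; counter now 2
#8 T2 CAS(1→2) fails; counter now 2
#9 T3 reads 2
#10 T1 reads 2
#11 T3 CAS(2→3) writes; counter now 3
#12 T1 CAS(2→3) fails; counter now 3
Flip is step 12.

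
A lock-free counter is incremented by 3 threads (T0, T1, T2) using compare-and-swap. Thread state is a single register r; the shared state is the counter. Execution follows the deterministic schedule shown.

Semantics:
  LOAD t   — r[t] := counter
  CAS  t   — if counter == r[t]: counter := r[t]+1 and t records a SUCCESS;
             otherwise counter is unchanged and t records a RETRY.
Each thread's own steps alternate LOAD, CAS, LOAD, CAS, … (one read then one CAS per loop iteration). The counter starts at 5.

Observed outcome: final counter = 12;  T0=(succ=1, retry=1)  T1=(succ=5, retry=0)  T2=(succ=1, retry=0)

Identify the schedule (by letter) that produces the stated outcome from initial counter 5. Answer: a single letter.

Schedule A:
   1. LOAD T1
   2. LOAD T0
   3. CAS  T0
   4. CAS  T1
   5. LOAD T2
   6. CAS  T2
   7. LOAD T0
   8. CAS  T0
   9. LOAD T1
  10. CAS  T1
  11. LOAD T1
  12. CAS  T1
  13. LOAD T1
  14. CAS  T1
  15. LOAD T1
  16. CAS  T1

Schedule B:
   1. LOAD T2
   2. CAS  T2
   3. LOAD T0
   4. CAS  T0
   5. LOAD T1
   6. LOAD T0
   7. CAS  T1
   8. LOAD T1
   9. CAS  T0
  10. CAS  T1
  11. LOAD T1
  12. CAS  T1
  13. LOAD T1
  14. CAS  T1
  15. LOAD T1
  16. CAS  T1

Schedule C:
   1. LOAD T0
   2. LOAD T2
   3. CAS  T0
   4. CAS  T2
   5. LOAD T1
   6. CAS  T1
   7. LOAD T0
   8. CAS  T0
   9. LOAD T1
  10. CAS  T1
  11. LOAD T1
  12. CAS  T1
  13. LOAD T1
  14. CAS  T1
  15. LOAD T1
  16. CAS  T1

Tracing schedule B:
   1) LOAD T2:  M=5  r_T2=5
   2) CAS  T2:  M=6  r_T2=5 ✓
   3) LOAD T0:  M=6  r_T0=6
   4) CAS  T0:  M=7  r_T0=6 ✓
   5) LOAD T1:  M=7  r_T1=7
   6) LOAD T0:  M=7  r_T0=7
   7) CAS  T1:  M=8  r_T1=7 ✓
   8) LOAD T1:  M=8  r_T1=8
   9) CAS  T0:  M=8  r_T0=7 ✗
  10) CAS  T1:  M=9  r_T1=8 ✓
  11) LOAD T1:  M=9  r_T1=9
  12) CAS  T1:  M=10  r_T1=9 ✓
  13) LOAD T1:  M=10  r_T1=10
  14) CAS  T1:  M=11  r_T1=10 ✓
  15) LOAD T1:  M=11  r_T1=11
  16) CAS  T1:  M=12  r_T1=11 ✓

B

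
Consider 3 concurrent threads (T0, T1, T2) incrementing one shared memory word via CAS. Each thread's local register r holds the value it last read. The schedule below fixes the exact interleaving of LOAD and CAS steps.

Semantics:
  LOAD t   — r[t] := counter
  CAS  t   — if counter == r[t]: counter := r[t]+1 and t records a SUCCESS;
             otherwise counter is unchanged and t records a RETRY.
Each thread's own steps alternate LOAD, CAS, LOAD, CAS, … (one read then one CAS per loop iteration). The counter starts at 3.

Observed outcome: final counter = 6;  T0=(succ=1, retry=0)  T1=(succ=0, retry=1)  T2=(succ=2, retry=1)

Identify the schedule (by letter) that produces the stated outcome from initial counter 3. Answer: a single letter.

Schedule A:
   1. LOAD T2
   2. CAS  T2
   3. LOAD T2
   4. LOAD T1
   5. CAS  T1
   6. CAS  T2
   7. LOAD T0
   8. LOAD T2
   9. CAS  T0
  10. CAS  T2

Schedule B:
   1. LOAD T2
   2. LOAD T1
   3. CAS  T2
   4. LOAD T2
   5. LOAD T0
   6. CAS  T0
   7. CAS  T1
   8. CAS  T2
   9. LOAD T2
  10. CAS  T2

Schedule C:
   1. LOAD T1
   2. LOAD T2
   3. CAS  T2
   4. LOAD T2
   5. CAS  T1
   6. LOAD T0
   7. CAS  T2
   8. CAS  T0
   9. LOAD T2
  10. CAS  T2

Run B:
1. LOAD T2 → mem=3 r[T2]=3 [LOAD]
2. LOAD T1 → mem=3 r[T1]=3 [LOAD]
3. CAS T2 → mem=4 r[T2]=3 [OK]
4. LOAD T2 → mem=4 r[T2]=4 [LOAD]
5. LOAD T0 → mem=4 r[T0]=4 [LOAD]
6. CAS T0 → mem=5 r[T0]=4 [OK]
7. CAS T1 → mem=5 r[T1]=3 [RETRY]
8. CAS T2 → mem=5 r[T2]=4 [RETRY]
9. LOAD T2 → mem=5 r[T2]=5 [LOAD]
10. CAS T2 → mem=6 r[T2]=5 [OK]

B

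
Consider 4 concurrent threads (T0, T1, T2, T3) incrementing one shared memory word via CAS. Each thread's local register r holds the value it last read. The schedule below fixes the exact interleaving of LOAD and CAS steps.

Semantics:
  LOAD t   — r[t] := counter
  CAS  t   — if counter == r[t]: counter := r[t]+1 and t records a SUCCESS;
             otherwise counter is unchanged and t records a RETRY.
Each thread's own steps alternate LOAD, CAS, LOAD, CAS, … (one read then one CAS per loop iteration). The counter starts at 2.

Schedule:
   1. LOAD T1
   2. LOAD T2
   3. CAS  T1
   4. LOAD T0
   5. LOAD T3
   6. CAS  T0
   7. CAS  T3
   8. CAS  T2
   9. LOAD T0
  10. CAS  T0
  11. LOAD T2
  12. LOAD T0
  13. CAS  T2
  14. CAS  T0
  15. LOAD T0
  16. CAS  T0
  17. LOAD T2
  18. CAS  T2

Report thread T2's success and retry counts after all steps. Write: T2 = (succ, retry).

T2 = (2, 1)

step 1: T1 LOAD ⇒ load; ctr=2 reg=2
step 2: T2 LOAD ⇒ load; ctr=2 reg=2
step 3: T1 CAS ⇒ ok; ctr=3 reg=2
step 4: T0 LOAD ⇒ load; ctr=3 reg=3
step 5: T3 LOAD ⇒ load; ctr=3 reg=3
step 6: T0 CAS ⇒ ok; ctr=4 reg=3
step 7: T3 CAS ⇒ retry; ctr=4 reg=3
step 8: T2 CAS ⇒ retry; ctr=4 reg=2
step 9: T0 LOAD ⇒ load; ctr=4 reg=4
step 10: T0 CAS ⇒ ok; ctr=5 reg=4
step 11: T2 LOAD ⇒ load; ctr=5 reg=5
step 12: T0 LOAD ⇒ load; ctr=5 reg=5
step 13: T2 CAS ⇒ ok; ctr=6 reg=5
step 14: T0 CAS ⇒ retry; ctr=6 reg=5
step 15: T0 LOAD ⇒ load; ctr=6 reg=6
step 16: T0 CAS ⇒ ok; ctr=7 reg=6
step 17: T2 LOAD ⇒ load; ctr=7 reg=7
step 18: T2 CAS ⇒ ok; ctr=8 reg=7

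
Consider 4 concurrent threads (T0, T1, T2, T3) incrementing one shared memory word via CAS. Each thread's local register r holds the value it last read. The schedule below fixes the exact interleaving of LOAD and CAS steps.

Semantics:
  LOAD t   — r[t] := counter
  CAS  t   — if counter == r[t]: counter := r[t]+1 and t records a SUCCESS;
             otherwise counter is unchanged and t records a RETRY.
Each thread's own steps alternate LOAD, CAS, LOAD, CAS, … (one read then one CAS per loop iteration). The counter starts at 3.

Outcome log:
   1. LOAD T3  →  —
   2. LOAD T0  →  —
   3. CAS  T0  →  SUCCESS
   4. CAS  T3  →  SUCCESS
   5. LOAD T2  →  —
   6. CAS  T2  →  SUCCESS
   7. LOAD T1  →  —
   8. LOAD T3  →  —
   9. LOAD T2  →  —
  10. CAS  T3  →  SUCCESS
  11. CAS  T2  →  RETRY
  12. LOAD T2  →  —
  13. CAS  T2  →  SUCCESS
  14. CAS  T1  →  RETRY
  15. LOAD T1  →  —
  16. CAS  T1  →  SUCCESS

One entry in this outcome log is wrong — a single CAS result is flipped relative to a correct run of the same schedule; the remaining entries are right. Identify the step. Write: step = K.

Correct run:
1. LOAD T3 → mem=3 r[T3]=3 [LOAD]
2. LOAD T0 → mem=3 r[T0]=3 [LOAD]
3. CAS T0 → mem=4 r[T0]=3 [OK]
4. CAS T3 → mem=4 r[T3]=3 [RETRY]
5. LOAD T2 → mem=4 r[T2]=4 [LOAD]
6. CAS T2 → mem=5 r[T2]=4 [OK]
7. LOAD T1 → mem=5 r[T1]=5 [LOAD]
8. LOAD T3 → mem=5 r[T3]=5 [LOAD]
9. LOAD T2 → mem=5 r[T2]=5 [LOAD]
10. CAS T3 → mem=6 r[T3]=5 [OK]
11. CAS T2 → mem=6 r[T2]=5 [RETRY]
12. LOAD T2 → mem=6 r[T2]=6 [LOAD]
13. CAS T2 → mem=7 r[T2]=6 [OK]
14. CAS T1 → mem=7 r[T1]=5 [RETRY]
15. LOAD T1 → mem=7 r[T1]=7 [LOAD]
16. CAS T1 → mem=8 r[T1]=7 [OK]
Log disagrees first at step 4.

step = 4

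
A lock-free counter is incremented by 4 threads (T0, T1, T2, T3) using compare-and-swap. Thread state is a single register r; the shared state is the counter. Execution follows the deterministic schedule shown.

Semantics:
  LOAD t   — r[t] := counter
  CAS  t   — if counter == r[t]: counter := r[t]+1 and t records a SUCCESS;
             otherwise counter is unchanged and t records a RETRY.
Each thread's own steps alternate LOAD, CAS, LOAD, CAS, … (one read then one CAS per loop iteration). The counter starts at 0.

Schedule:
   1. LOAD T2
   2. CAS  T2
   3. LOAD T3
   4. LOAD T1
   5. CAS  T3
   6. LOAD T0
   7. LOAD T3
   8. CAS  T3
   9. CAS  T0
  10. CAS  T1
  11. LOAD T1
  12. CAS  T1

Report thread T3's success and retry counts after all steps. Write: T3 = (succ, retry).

T3 = (2, 0)

   1) LOAD T2:  M=0  r_T2=0
   2) CAS  T2:  M=1  r_T2=0 ✓
   3) LOAD T3:  M=1  r_T3=1
   4) LOAD T1:  M=1  r_T1=1
   5) CAS  T3:  M=2  r_T3=1 ✓
   6) LOAD T0:  M=2  r_T0=2
   7) LOAD T3:  M=2  r_T3=2
   8) CAS  T3:  M=3  r_T3=2 ✓
   9) CAS  T0:  M=3  r_T0=2 ✗
  10) CAS  T1:  M=3  r_T1=1 ✗
  11) LOAD T1:  M=3  r_T1=3
  12) CAS  T1:  M=4  r_T1=3 ✓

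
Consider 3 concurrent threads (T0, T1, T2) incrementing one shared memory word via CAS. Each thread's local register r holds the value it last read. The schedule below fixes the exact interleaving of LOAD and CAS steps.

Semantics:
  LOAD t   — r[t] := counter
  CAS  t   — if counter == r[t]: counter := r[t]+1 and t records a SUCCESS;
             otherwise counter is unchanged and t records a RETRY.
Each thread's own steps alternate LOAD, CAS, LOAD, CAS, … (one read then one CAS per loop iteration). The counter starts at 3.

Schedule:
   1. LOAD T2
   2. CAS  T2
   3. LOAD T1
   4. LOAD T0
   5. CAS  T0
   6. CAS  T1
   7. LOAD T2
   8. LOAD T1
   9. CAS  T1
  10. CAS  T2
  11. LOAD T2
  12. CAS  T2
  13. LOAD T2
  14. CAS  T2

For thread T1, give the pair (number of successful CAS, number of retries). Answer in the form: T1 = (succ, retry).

T1 = (1, 1)

   1) LOAD T2:  M=3  r_T2=3
   2) CAS  T2:  M=4  r_T2=3 ✓
   3) LOAD T1:  M=4  r_T1=4
   4) LOAD T0:  M=4  r_T0=4
   5) CAS  T0:  M=5  r_T0=4 ✓
   6) CAS  T1:  M=5  r_T1=4 ✗
   7) LOAD T2:  M=5  r_T2=5
   8) LOAD T1:  M=5  r_T1=5
   9) CAS  T1:  M=6  r_T1=5 ✓
  10) CAS  T2:  M=6  r_T2=5 ✗
  11) LOAD T2:  M=6  r_T2=6
  12) CAS  T2:  M=7  r_T2=6 ✓
  13) LOAD T2:  M=7  r_T2=7
  14) CAS  T2:  M=8  r_T2=7 ✓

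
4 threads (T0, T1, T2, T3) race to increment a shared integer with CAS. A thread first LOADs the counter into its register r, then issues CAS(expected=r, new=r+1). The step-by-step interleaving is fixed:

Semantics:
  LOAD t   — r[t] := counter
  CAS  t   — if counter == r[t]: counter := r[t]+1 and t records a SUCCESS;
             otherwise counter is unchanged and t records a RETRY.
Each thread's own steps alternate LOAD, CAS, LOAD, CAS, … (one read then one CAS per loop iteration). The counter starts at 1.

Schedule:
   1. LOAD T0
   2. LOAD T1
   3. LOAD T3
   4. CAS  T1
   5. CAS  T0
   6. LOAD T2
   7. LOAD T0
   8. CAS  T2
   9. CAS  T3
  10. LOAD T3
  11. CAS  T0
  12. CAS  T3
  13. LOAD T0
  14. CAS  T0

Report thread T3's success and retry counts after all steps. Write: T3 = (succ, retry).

   1) LOAD T0:  M=1  r_T0=1
   2) LOAD T1:  M=1  r_T1=1
   3) LOAD T3:  M=1  r_T3=1
   4) CAS  T1:  M=2  r_T1=1 ✓
   5) CAS  T0:  M=2  r_T0=1 ✗
   6) LOAD T2:  M=2  r_T2=2
   7) LOAD T0:  M=2  r_T0=2
   8) CAS  T2:  M=3  r_T2=2 ✓
   9) CAS  T3:  M=3  r_T3=1 ✗
  10) LOAD T3:  M=3  r_T3=3
  11) CAS  T0:  M=3  r_T0=2 ✗
  12) CAS  T3:  M=4  r_T3=3 ✓
  13) LOAD T0:  M=4  r_T0=4
  14) CAS  T0:  M=5  r_T0=4 ✓

T3 = (1, 1)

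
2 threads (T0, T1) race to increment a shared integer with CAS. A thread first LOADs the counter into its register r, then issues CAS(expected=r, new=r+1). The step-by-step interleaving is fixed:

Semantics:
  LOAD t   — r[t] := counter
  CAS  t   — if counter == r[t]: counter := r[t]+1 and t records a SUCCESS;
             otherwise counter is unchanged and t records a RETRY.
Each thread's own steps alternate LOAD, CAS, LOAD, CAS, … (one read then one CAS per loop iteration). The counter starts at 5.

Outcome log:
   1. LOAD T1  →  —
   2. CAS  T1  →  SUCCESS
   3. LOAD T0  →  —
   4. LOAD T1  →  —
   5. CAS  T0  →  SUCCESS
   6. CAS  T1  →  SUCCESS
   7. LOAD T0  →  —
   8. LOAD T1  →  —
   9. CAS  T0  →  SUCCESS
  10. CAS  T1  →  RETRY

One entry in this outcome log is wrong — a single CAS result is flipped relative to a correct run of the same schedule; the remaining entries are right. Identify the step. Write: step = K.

Re-executing:
T1 LOAD — after: cnt=5, r=5 — load
T1 CAS — after: cnt=6, r=5 — ok
T0 LOAD — after: cnt=6, r=6 — load
T1 LOAD — after: cnt=6, r=6 — load
T0 CAS — after: cnt=7, r=6 — ok
T1 CAS — after: cnt=7, r=6 — retry
T0 LOAD — after: cnt=7, r=7 — load
T1 LOAD — after: cnt=7, r=7 — load
T0 CAS — after: cnt=8, r=7 — ok
T1 CAS — after: cnt=8, r=7 — retry
Log disagrees first at step 6.

step = 6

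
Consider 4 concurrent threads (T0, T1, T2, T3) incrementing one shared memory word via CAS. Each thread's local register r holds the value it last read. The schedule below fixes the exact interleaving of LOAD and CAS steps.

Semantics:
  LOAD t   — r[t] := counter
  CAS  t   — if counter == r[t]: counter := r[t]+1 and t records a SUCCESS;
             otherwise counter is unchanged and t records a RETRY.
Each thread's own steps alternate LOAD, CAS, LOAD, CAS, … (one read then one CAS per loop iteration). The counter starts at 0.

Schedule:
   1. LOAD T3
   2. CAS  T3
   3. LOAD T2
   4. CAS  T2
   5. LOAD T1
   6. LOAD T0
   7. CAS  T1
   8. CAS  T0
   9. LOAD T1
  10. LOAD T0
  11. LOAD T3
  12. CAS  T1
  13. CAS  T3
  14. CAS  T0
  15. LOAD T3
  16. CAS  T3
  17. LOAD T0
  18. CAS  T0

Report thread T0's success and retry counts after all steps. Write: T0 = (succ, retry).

1. LOAD T3 → mem=0 r[T3]=0 [LOAD]
2. CAS T3 → mem=1 r[T3]=0 [OK]
3. LOAD T2 → mem=1 r[T2]=1 [LOAD]
4. CAS T2 → mem=2 r[T2]=1 [OK]
5. LOAD T1 → mem=2 r[T1]=2 [LOAD]
6. LOAD T0 → mem=2 r[T0]=2 [LOAD]
7. CAS T1 → mem=3 r[T1]=2 [OK]
8. CAS T0 → mem=3 r[T0]=2 [RETRY]
9. LOAD T1 → mem=3 r[T1]=3 [LOAD]
10. LOAD T0 → mem=3 r[T0]=3 [LOAD]
11. LOAD T3 → mem=3 r[T3]=3 [LOAD]
12. CAS T1 → mem=4 r[T1]=3 [OK]
13. CAS T3 → mem=4 r[T3]=3 [RETRY]
14. CAS T0 → mem=4 r[T0]=3 [RETRY]
15. LOAD T3 → mem=4 r[T3]=4 [LOAD]
16. CAS T3 → mem=5 r[T3]=4 [OK]
17. LOAD T0 → mem=5 r[T0]=5 [LOAD]
18. CAS T0 → mem=6 r[T0]=5 [OK]

T0 = (1, 2)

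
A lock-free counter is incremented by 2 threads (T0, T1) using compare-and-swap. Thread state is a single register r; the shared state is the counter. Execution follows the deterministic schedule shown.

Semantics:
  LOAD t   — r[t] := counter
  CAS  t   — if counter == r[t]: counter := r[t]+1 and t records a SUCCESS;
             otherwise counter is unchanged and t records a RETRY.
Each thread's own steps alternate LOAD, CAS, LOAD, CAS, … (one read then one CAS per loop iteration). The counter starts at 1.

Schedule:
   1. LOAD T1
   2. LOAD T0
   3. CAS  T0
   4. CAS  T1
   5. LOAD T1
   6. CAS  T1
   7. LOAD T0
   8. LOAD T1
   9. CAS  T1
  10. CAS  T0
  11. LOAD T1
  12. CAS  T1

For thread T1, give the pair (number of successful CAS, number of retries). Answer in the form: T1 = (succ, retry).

1. LOAD T1 → mem=1 r[T1]=1 [LOAD]
2. LOAD T0 → mem=1 r[T0]=1 [LOAD]
3. CAS T0 → mem=2 r[T0]=1 [OK]
4. CAS T1 → mem=2 r[T1]=1 [RETRY]
5. LOAD T1 → mem=2 r[T1]=2 [LOAD]
6. CAS T1 → mem=3 r[T1]=2 [OK]
7. LOAD T0 → mem=3 r[T0]=3 [LOAD]
8. LOAD T1 → mem=3 r[T1]=3 [LOAD]
9. CAS T1 → mem=4 r[T1]=3 [OK]
10. CAS T0 → mem=4 r[T0]=3 [RETRY]
11. LOAD T1 → mem=4 r[T1]=4 [LOAD]
12. CAS T1 → mem=5 r[T1]=4 [OK]

T1 = (3, 1)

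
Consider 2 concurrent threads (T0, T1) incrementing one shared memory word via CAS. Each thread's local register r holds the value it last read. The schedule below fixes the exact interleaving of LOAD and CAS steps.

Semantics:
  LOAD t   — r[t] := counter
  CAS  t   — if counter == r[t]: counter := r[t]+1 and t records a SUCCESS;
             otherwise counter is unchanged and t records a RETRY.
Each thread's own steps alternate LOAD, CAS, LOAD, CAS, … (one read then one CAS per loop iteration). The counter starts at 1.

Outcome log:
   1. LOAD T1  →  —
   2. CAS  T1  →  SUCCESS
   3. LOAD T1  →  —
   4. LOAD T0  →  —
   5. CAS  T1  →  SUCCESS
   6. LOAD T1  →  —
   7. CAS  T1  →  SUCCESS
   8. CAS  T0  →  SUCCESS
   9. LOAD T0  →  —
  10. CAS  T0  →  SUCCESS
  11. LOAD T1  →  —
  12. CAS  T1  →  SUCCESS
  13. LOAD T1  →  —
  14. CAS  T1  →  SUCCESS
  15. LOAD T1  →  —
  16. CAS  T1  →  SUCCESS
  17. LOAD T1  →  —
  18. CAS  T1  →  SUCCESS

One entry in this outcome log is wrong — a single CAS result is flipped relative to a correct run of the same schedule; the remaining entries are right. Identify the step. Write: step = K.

step = 8

Reference trace:
#1 T1 reads 1
#2 T1 CAS(1→2) writes; counter now 2
#3 T1 reads 2
#4 T0 reads 2
#5 T1 CAS(2→3) writes; counter now 3
#6 T1 reads 3
#7 T1 CAS(3→4) writes; counter now 4
#8 T0 CAS(2→3) fails; counter now 4
#9 T0 reads 4
#10 T0 CAS(4→5) writes; counter now 5
#11 T1 reads 5
#12 T1 CAS(5→6) writes; counter now 6
#13 T1 reads 6
#14 T1 CAS(6→7) writes; counter now 7
#15 T1 reads 7
#16 T1 CAS(7→8) writes; counter now 8
#17 T1 reads 8
#18 T1 CAS(8→9) writes; counter now 9
Mismatch at 8.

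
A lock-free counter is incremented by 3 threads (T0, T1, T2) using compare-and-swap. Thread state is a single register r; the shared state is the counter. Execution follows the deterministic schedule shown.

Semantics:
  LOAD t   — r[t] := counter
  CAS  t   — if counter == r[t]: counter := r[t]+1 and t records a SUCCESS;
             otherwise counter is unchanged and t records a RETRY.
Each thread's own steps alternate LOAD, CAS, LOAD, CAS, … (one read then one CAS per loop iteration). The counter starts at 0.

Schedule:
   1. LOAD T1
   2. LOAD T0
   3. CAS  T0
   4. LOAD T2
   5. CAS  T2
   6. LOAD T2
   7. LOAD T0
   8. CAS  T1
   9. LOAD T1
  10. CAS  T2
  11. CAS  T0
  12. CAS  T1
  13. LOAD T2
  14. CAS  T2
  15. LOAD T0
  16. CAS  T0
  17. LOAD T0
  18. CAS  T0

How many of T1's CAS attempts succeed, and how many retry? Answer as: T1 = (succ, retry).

T1 = (0, 2)

   1) LOAD T1:  M=0  r_T1=0
   2) LOAD T0:  M=0  r_T0=0
   3) CAS  T0:  M=1  r_T0=0 ✓
   4) LOAD T2:  M=1  r_T2=1
   5) CAS  T2:  M=2  r_T2=1 ✓
   6) LOAD T2:  M=2  r_T2=2
   7) LOAD T0:  M=2  r_T0=2
   8) CAS  T1:  M=2  r_T1=0 ✗
   9) LOAD T1:  M=2  r_T1=2
  10) CAS  T2:  M=3  r_T2=2 ✓
  11) CAS  T0:  M=3  r_T0=2 ✗
  12) CAS  T1:  M=3  r_T1=2 ✗
  13) LOAD T2:  M=3  r_T2=3
  14) CAS  T2:  M=4  r_T2=3 ✓
  15) LOAD T0:  M=4  r_T0=4
  16) CAS  T0:  M=5  r_T0=4 ✓
  17) LOAD T0:  M=5  r_T0=5
  18) CAS  T0:  M=6  r_T0=5 ✓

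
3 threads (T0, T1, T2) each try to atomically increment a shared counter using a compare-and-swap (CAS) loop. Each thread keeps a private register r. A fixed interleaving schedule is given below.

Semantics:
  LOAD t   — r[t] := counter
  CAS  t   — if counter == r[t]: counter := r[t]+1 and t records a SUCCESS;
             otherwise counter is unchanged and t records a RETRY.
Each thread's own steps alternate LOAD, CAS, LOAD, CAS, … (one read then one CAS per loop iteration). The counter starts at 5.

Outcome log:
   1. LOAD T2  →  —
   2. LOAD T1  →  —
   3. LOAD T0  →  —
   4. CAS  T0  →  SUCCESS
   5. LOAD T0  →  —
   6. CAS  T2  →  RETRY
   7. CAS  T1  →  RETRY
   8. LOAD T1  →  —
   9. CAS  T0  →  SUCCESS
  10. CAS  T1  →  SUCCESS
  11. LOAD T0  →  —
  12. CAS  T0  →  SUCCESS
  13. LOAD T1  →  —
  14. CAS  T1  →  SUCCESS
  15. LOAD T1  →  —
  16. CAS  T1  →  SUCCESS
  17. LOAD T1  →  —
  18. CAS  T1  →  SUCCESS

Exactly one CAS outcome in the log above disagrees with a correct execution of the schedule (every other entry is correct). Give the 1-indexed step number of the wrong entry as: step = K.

Correct run:
[1] T2.load  rd  (counter 5, T2.r 5)
[2] T1.load  rd  (counter 5, T1.r 5)
[3] T0.load  rd  (counter 5, T0.r 5)
[4] T0.cas  hit  (counter 6, T0.r 5)
[5] T0.load  rd  (counter 6, T0.r 6)
[6] T2.cas  miss  (counter 6, T2.r 5)
[7] T1.cas  miss  (counter 6, T1.r 5)
[8] T1.load  rd  (counter 6, T1.r 6)
[9] T0.cas  hit  (counter 7, T0.r 6)
[10] T1.cas  miss  (counter 7, T1.r 6)
[11] T0.load  rd  (counter 7, T0.r 7)
[12] T0.cas  hit  (counter 8, T0.r 7)
[13] T1.load  rd  (counter 8, T1.r 8)
[14] T1.cas  hit  (counter 9, T1.r 8)
[15] T1.load  rd  (counter 9, T1.r 9)
[16] T1.cas  hit  (counter 10, T1.r 9)
[17] T1.load  rd  (counter 10, T1.r 10)
[18] T1.cas  hit  (counter 11, T1.r 10)
Log disagrees first at step 10.

step = 10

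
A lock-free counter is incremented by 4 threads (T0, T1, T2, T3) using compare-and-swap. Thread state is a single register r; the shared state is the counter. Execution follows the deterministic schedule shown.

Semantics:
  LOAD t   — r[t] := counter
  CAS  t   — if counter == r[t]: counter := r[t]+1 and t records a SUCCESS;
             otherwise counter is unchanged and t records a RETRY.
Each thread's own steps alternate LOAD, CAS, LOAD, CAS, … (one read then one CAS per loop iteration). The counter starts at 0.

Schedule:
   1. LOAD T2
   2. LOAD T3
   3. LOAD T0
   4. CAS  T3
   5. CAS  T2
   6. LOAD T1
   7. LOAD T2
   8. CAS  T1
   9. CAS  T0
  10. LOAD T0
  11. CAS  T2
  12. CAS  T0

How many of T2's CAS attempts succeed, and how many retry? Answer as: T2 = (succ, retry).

T2 = (0, 2)

[1] T2.load  rd  (counter 0, T2.r 0)
[2] T3.load  rd  (counter 0, T3.r 0)
[3] T0.load  rd  (counter 0, T0.r 0)
[4] T3.cas  hit  (counter 1, T3.r 0)
[5] T2.cas  miss  (counter 1, T2.r 0)
[6] T1.load  rd  (counter 1, T1.r 1)
[7] T2.load  rd  (counter 1, T2.r 1)
[8] T1.cas  hit  (counter 2, T1.r 1)
[9] T0.cas  miss  (counter 2, T0.r 0)
[10] T0.load  rd  (counter 2, T0.r 2)
[11] T2.cas  miss  (counter 2, T2.r 1)
[12] T0.cas  hit  (counter 3, T0.r 2)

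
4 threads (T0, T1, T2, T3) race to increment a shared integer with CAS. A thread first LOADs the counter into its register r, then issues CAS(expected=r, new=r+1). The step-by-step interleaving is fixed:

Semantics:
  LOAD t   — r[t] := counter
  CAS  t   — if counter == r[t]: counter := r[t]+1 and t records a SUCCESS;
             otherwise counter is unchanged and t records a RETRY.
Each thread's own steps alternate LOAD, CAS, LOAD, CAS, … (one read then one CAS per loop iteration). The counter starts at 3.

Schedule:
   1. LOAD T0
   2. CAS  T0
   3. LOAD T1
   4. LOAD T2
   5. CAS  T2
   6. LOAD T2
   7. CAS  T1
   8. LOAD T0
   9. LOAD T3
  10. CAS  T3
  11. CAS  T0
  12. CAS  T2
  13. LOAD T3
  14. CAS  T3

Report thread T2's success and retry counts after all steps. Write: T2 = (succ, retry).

step 1: T0 LOAD ⇒ load; ctr=3 reg=3
step 2: T0 CAS ⇒ ok; ctr=4 reg=3
step 3: T1 LOAD ⇒ load; ctr=4 reg=4
step 4: T2 LOAD ⇒ load; ctr=4 reg=4
step 5: T2 CAS ⇒ ok; ctr=5 reg=4
step 6: T2 LOAD ⇒ load; ctr=5 reg=5
step 7: T1 CAS ⇒ retry; ctr=5 reg=4
step 8: T0 LOAD ⇒ load; ctr=5 reg=5
step 9: T3 LOAD ⇒ load; ctr=5 reg=5
step 10: T3 CAS ⇒ ok; ctr=6 reg=5
step 11: T0 CAS ⇒ retry; ctr=6 reg=5
step 12: T2 CAS ⇒ retry; ctr=6 reg=5
step 13: T3 LOAD ⇒ load; ctr=6 reg=6
step 14: T3 CAS ⇒ ok; ctr=7 reg=6

T2 = (1, 1)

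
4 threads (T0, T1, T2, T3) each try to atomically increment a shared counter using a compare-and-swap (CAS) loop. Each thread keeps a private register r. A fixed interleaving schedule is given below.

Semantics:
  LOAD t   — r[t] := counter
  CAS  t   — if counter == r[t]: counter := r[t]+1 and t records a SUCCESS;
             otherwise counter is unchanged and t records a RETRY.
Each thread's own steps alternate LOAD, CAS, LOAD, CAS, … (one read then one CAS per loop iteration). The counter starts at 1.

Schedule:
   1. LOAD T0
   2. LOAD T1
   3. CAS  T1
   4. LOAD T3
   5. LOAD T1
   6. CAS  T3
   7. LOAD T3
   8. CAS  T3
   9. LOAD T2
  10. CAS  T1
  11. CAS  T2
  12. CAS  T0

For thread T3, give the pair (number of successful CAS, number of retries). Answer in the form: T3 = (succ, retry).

step 1: T0 LOAD ⇒ load; ctr=1 reg=1
step 2: T1 LOAD ⇒ load; ctr=1 reg=1
step 3: T1 CAS ⇒ ok; ctr=2 reg=1
step 4: T3 LOAD ⇒ load; ctr=2 reg=2
step 5: T1 LOAD ⇒ load; ctr=2 reg=2
step 6: T3 CAS ⇒ ok; ctr=3 reg=2
step 7: T3 LOAD ⇒ load; ctr=3 reg=3
step 8: T3 CAS ⇒ ok; ctr=4 reg=3
step 9: T2 LOAD ⇒ load; ctr=4 reg=4
step 10: T1 CAS ⇒ retry; ctr=4 reg=2
step 11: T2 CAS ⇒ ok; ctr=5 reg=4
step 12: T0 CAS ⇒ retry; ctr=5 reg=1

T3 = (2, 0)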